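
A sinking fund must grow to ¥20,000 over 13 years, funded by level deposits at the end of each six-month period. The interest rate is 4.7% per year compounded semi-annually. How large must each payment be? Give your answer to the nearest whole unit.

Level ordinary annuity; solve FV = PMT × [((1+r)^n − 1)/r] for PMT.
Periodic rate r = 0.047/2 per half-year; n is counted in half-years.
With n = 26: PMT = 20,000 / ([((1+r)^n − 1)/r]) = ¥567

¥567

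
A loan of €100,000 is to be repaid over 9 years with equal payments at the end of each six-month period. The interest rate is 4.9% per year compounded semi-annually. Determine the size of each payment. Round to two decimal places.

€6,937.01

Level ordinary annuity; solve PV = PMT × [(1 − (1+r)^−n)/r] for PMT.
Periodic rate r = 0.049/2 per half-year; n is counted in half-years.
With n = 18: PMT = 100,000 / ([(1 − (1+r)^−n)/r]) = €6,937.01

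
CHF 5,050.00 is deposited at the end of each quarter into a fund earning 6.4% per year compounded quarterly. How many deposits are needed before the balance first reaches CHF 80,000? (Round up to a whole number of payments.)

15 payments

Periodic rate r = 0.064/4 per quarter; n is counted in quarters.
Ordinary annuity FV: 80,000 = 5,050 × [((1+r)^n − 1)/r].
(1+r)^n = 1 + 80,000 × r / 5,050, so n = ln(1 + 80,000·r/5,050) / ln(1+r) = 14.23.
Round up to a whole number of payments: n = 15.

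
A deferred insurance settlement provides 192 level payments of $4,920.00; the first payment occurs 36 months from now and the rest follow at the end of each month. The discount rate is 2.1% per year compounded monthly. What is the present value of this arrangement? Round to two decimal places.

Ordinary annuity of 192 payments, first payment at period 36.
Periodic rate r = 0.021/12 per month; n is counted in months.
The ordinary-annuity PV formula values the stream one period before the first payment (period 35); discount that back 35 periods:
PV₀ = 4,920 × [1 − (1+r)^−192] / r × (1+r)^−35 = $754,134.91

$754,134.91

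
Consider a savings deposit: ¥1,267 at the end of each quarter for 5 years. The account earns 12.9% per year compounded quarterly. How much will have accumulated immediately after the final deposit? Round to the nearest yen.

This is an ordinary annuity: 20 deposits of ¥1,267 at the end of each quarter.
Periodic rate r = 0.129/4 per quarter; n is counted in quarters.
FV = PMT × [((1+r)^n − 1)/r] = 1,267 × [(1+r)^20 − 1] / r = ¥34,835

¥34,835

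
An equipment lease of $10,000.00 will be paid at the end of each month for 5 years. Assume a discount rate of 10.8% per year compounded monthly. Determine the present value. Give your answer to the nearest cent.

This is an ordinary annuity: 60 payments of $10,000.00 at the end of each month.
Periodic rate r = 0.108/12 per month; n is counted in months.
PV = PMT × [(1 − (1+r)^−n)/r] = 10,000 × [1 − (1+r)^−60] / r = $462,047.12

$462,047.12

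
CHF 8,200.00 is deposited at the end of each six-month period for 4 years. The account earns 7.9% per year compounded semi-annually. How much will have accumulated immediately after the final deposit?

CHF 75,422.18

This is an ordinary annuity: 8 deposits of CHF 8,200.00 at the end of each six-month period.
Periodic rate r = 0.079/2 per half-year; n is counted in half-years.
FV = PMT × [((1+r)^n − 1)/r] = 8,200 × [(1+r)^8 − 1] / r = CHF 75,422.18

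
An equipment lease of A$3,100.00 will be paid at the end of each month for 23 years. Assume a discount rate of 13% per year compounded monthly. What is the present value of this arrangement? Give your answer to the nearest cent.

This is an ordinary annuity: 276 payments of A$3,100.00 at the end of each month.
Periodic rate r = 0.13/12 per month; n is counted in months.
PV = PMT × [(1 − (1+r)^−n)/r] = 3,100 × [1 − (1+r)^−276] / r = A$271,530.64

A$271,530.64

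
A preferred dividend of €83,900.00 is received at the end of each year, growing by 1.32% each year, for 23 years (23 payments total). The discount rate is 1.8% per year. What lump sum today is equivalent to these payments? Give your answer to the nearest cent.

Periodic rate r = 0.018 per year.
Growing ordinary annuity: PV = PMT₁ × [1 − ((1+g)/(1+r))^n] / (r − g) = 83,900 × [1 − ((1+0.0132)/(1+r))^23] / (r − 0.0132) = €1,800,432.56.

€1,800,432.56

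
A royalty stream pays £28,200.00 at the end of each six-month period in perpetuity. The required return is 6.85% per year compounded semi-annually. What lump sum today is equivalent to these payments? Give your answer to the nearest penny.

£823,357.66

Periodic rate r = 0.0685/2 per half-year.
Level perpetuity: PV = PMT / r = 28,200 / (0.0685/2) = £823,357.66.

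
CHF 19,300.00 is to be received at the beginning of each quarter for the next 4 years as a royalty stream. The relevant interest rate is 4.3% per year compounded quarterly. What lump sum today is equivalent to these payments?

CHF 285,349.17

This is an annuity due: 16 payments of CHF 19,300.00 at the beginning of each quarter.
Periodic rate r = 0.043/4 per quarter; n is counted in quarters.
PV = PMT × [(1 − (1+r)^−n)/r] × (1+r) = 19,300 × [1 − (1+r)^−16] / r × (1+r) = CHF 285,349.17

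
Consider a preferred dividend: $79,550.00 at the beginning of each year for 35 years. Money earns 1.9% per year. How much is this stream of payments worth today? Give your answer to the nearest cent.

This is an annuity due: 35 payments of $79,550.00 at the beginning of each year.
Periodic rate r = 0.019 per year.
PV = PMT × [(1 − (1+r)^−n)/r] × (1+r) = 79,550 × [1 − (1+r)^−35] / r × (1+r) = $2,058,568.73

$2,058,568.73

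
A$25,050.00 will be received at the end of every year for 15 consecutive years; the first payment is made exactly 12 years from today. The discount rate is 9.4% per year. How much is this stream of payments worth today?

Ordinary annuity of 15 payments, first payment at period 12.
Periodic rate r = 0.094 per year.
The ordinary-annuity PV formula values the stream one period before the first payment (period 11); discount that back 11 periods:
PV₀ = 25,050 × [1 − (1+r)^−15] / r × (1+r)^−11 = A$73,418.07

A$73,418.07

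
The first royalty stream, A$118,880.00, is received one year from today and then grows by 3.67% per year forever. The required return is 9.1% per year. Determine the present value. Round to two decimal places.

Periodic rate r = 0.091 per year.
Growing perpetuity (Gordon): PV = PMT₁ / (r − g) = 118,880 / (r − 0.0367) = A$2,189,318.60.

A$2,189,318.60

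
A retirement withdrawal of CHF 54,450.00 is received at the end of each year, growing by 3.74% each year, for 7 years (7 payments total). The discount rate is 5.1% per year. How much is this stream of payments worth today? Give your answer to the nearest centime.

CHF 348,876.03

Periodic rate r = 0.051 per year.
Growing ordinary annuity: PV = PMT₁ × [1 − ((1+g)/(1+r))^n] / (r − g) = 54,450 × [1 − ((1+0.0374)/(1+r))^7] / (r − 0.0374) = CHF 348,876.03.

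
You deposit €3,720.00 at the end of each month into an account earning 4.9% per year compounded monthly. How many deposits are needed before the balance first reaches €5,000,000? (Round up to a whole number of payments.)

Periodic rate r = 0.049/12 per month; n is counted in months.
Ordinary annuity FV: 5,000,000 = 3,720 × [((1+r)^n − 1)/r].
(1+r)^n = 1 + 5,000,000 × r / 3,720, so n = ln(1 + 5,000,000·r/3,720) / ln(1+r) = 458.90.
Round up to a whole number of payments: n = 459.

459 payments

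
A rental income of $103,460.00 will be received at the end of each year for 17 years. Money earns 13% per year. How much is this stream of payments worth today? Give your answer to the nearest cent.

This is an ordinary annuity: 17 payments of $103,460.00 at the end of each year.
Periodic rate r = 0.13 per year.
PV = PMT × [(1 − (1+r)^−n)/r] = 103,460 × [1 − (1+r)^−17] / r = $696,191.96

$696,191.96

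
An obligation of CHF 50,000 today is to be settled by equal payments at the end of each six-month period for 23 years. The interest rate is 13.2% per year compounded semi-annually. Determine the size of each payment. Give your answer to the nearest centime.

Level ordinary annuity; solve PV = PMT × [(1 − (1+r)^−n)/r] for PMT.
Periodic rate r = 0.132/2 per half-year; n is counted in half-years.
With n = 46: PMT = 50,000 / ([(1 − (1+r)^−n)/r]) = CHF 3,484.19

CHF 3,484.19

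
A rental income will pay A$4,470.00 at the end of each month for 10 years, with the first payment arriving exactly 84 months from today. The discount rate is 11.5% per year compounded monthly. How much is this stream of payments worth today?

A$144,057.53

Ordinary annuity of 120 payments, first payment at period 84.
Periodic rate r = 0.115/12 per month; n is counted in months.
The ordinary-annuity PV formula values the stream one period before the first payment (period 83); discount that back 83 periods:
PV₀ = 4,470 × [1 − (1+r)^−120] / r × (1+r)^−83 = A$144,057.53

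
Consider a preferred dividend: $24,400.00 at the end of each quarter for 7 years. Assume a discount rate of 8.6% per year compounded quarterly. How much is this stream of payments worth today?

$509,312.19

This is an ordinary annuity: 28 payments of $24,400.00 at the end of each quarter.
Periodic rate r = 0.086/4 per quarter; n is counted in quarters.
PV = PMT × [(1 − (1+r)^−n)/r] = 24,400 × [1 − (1+r)^−28] / r = $509,312.19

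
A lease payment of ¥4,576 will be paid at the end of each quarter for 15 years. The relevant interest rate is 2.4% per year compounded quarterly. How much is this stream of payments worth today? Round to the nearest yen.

This is an ordinary annuity: 60 payments of ¥4,576 at the end of each quarter.
Periodic rate r = 0.024/4 per quarter; n is counted in quarters.
PV = PMT × [(1 − (1+r)^−n)/r] = 4,576 × [1 − (1+r)^−60] / r = ¥230,000

¥230,000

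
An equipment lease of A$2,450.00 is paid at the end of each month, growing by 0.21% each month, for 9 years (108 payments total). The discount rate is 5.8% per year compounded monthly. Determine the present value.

Periodic rate r = 0.058/12 per month; n is counted in months.
Growing ordinary annuity: PV = PMT₁ × [1 − ((1+g)/(1+r))^n] / (r − g) = 2,450 × [1 − ((1+0.0021)/(1+r))^108] / (r − 0.0021) = A$228,439.71.

A$228,439.71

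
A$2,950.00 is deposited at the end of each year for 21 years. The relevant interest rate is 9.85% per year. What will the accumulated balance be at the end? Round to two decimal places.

A$185,421.69

This is an ordinary annuity: 21 deposits of A$2,950.00 at the end of each year.
Periodic rate r = 0.0985 per year.
FV = PMT × [((1+r)^n − 1)/r] = 2,950 × [(1+r)^21 − 1] / r = A$185,421.69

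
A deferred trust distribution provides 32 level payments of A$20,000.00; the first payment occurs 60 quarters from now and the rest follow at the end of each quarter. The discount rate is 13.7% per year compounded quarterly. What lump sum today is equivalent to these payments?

A$52,813.77

Ordinary annuity of 32 payments, first payment at period 60.
Periodic rate r = 0.137/4 per quarter; n is counted in quarters.
The ordinary-annuity PV formula values the stream one period before the first payment (period 59); discount that back 59 periods:
PV₀ = 20,000 × [1 − (1+r)^−32] / r × (1+r)^−59 = A$52,813.77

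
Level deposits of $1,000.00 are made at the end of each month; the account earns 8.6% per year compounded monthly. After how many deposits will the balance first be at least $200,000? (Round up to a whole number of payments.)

125 payments

Periodic rate r = 0.086/12 per month; n is counted in months.
Ordinary annuity FV: 200,000 = 1,000 × [((1+r)^n − 1)/r].
(1+r)^n = 1 + 200,000 × r / 1,000, so n = ln(1 + 200,000·r/1,000) / ln(1+r) = 124.53.
Round up to a whole number of payments: n = 125.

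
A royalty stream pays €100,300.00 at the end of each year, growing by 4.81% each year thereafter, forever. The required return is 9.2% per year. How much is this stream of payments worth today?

Periodic rate r = 0.092 per year.
Growing perpetuity (Gordon): PV = PMT₁ / (r − g) = 100,300 / (r − 0.0481) = €2,284,738.04.

€2,284,738.04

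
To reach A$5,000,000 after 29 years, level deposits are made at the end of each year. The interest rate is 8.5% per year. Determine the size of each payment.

Level ordinary annuity; solve FV = PMT × [((1+r)^n − 1)/r] for PMT.
Periodic rate r = 0.085 per year.
With n = 29: PMT = 5,000,000 / ([((1+r)^n − 1)/r]) = A$44,028.83

A$44,028.83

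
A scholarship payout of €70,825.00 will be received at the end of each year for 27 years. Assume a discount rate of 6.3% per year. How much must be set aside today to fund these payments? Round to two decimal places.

This is an ordinary annuity: 27 payments of €70,825.00 at the end of each year.
Periodic rate r = 0.063 per year.
PV = PMT × [(1 − (1+r)^−n)/r] = 70,825 × [1 − (1+r)^−27] / r = €908,209.26

€908,209.26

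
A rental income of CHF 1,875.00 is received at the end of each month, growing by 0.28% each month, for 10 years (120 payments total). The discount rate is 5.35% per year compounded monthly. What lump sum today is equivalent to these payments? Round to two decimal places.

CHF 203,359.51

Periodic rate r = 0.0535/12 per month; n is counted in months.
Growing ordinary annuity: PV = PMT₁ × [1 − ((1+g)/(1+r))^n] / (r − g) = 1,875 × [1 − ((1+0.0028)/(1+r))^120] / (r − 0.0028) = CHF 203,359.51.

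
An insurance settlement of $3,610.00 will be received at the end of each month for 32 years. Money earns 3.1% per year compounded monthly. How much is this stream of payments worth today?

$878,545.07

This is an ordinary annuity: 384 payments of $3,610.00 at the end of each month.
Periodic rate r = 0.031/12 per month; n is counted in months.
PV = PMT × [(1 − (1+r)^−n)/r] = 3,610 × [1 − (1+r)^−384] / r = $878,545.07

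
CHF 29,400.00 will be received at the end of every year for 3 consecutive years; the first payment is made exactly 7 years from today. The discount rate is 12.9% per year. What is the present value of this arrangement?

Ordinary annuity of 3 payments, first payment at period 7.
Periodic rate r = 0.129 per year.
The ordinary-annuity PV formula values the stream one period before the first payment (period 6); discount that back 6 periods:
PV₀ = 29,400 × [1 − (1+r)^−3] / r × (1+r)^−6 = CHF 33,577.29

CHF 33,577.29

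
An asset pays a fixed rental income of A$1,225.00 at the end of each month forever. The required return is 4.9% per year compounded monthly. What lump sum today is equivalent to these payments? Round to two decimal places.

A$300,000.00

Periodic rate r = 0.049/12 per month.
Level perpetuity: PV = PMT / r = 1,225 / (0.049/12) = A$300,000.00.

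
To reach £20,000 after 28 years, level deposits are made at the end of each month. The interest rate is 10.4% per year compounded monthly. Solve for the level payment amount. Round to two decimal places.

£10.10

Level ordinary annuity; solve FV = PMT × [((1+r)^n − 1)/r] for PMT.
Periodic rate r = 0.104/12 per month; n is counted in months.
With n = 336: PMT = 20,000 / ([((1+r)^n − 1)/r]) = £10.10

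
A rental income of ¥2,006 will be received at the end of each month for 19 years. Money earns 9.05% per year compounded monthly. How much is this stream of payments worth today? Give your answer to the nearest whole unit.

¥218,027

This is an ordinary annuity: 228 payments of ¥2,006 at the end of each month.
Periodic rate r = 0.0905/12 per month; n is counted in months.
PV = PMT × [(1 − (1+r)^−n)/r] = 2,006 × [1 − (1+r)^−228] / r = ¥218,027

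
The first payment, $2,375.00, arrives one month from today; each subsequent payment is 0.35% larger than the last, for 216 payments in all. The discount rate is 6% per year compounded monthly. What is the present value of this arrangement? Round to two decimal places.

$436,615.91

Periodic rate r = 0.06/12 per month; n is counted in months.
Growing ordinary annuity: PV = PMT₁ × [1 − ((1+g)/(1+r))^n] / (r − g) = 2,375 × [1 − ((1+0.0035)/(1+r))^216] / (r − 0.0035) = $436,615.91.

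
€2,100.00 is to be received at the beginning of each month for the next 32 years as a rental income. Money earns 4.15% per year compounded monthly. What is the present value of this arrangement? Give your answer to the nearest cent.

This is an annuity due: 384 payments of €2,100.00 at the beginning of each month.
Periodic rate r = 0.0415/12 per month; n is counted in months.
PV = PMT × [(1 − (1+r)^−n)/r] × (1+r) = 2,100 × [1 − (1+r)^−384] / r × (1+r) = €447,482.27

€447,482.27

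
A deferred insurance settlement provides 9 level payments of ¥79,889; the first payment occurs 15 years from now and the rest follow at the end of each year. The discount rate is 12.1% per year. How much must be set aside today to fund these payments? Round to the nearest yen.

Ordinary annuity of 9 payments, first payment at period 15.
Periodic rate r = 0.121 per year.
The ordinary-annuity PV formula values the stream one period before the first payment (period 14); discount that back 14 periods:
PV₀ = 79,889 × [1 − (1+r)^−9] / r × (1+r)^−14 = ¥85,693

¥85,693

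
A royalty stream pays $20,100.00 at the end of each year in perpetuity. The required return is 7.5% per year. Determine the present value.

$268,000.00

Periodic rate r = 0.075 per year.
Level perpetuity: PV = PMT / r = 20,100 / (0.075) = $268,000.00.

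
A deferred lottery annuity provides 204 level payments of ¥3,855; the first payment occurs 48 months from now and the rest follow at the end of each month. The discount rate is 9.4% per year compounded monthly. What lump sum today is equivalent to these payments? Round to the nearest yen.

Ordinary annuity of 204 payments, first payment at period 48.
Periodic rate r = 0.094/12 per month; n is counted in months.
The ordinary-annuity PV formula values the stream one period before the first payment (period 47); discount that back 47 periods:
PV₀ = 3,855 × [1 − (1+r)^−204] / r × (1+r)^−47 = ¥271,618

¥271,618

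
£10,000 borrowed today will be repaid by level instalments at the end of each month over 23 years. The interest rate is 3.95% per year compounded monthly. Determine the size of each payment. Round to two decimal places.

£55.20

Level ordinary annuity; solve PV = PMT × [(1 − (1+r)^−n)/r] for PMT.
Periodic rate r = 0.0395/12 per month; n is counted in months.
With n = 276: PMT = 10,000 / ([(1 − (1+r)^−n)/r]) = £55.20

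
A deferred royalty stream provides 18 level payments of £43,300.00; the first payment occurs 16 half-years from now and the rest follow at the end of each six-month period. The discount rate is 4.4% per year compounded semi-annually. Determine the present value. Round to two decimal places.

Ordinary annuity of 18 payments, first payment at period 16.
Periodic rate r = 0.044/2 per half-year; n is counted in half-years.
The ordinary-annuity PV formula values the stream one period before the first payment (period 15); discount that back 15 periods:
PV₀ = 43,300 × [1 − (1+r)^−18] / r × (1+r)^−15 = £460,233.08

£460,233.08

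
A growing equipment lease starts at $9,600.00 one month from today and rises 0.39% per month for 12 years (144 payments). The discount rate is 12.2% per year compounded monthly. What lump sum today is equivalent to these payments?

Periodic rate r = 0.122/12 per month; n is counted in months.
Growing ordinary annuity: PV = PMT₁ × [1 − ((1+g)/(1+r))^n] / (r − g) = 9,600 × [1 − ((1+0.0039)/(1+r))^144] / (r − 0.0039) = $906,651.21.

$906,651.21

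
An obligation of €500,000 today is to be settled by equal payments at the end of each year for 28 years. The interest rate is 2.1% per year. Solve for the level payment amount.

Level ordinary annuity; solve PV = PMT × [(1 − (1+r)^−n)/r] for PMT.
Periodic rate r = 0.021 per year.
With n = 28: PMT = 500,000 / ([(1 − (1+r)^−n)/r]) = €23,800.31

€23,800.31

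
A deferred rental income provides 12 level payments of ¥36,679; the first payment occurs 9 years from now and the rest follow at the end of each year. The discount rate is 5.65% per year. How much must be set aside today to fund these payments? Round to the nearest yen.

Ordinary annuity of 12 payments, first payment at period 9.
Periodic rate r = 0.0565 per year.
The ordinary-annuity PV formula values the stream one period before the first payment (period 8); discount that back 8 periods:
PV₀ = 36,679 × [1 − (1+r)^−12] / r × (1+r)^−8 = ¥201,967

¥201,967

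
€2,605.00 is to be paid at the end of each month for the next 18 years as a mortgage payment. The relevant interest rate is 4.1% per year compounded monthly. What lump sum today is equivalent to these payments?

€397,481.70

This is an ordinary annuity: 216 payments of €2,605.00 at the end of each month.
Periodic rate r = 0.041/12 per month; n is counted in months.
PV = PMT × [(1 − (1+r)^−n)/r] = 2,605 × [1 − (1+r)^−216] / r = €397,481.70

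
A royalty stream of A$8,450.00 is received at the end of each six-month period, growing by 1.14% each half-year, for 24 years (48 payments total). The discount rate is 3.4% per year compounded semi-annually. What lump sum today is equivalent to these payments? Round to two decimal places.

Periodic rate r = 0.034/2 per half-year; n is counted in half-years.
Growing ordinary annuity: PV = PMT₁ × [1 − ((1+g)/(1+r))^n] / (r − g) = 8,450 × [1 − ((1+0.0114)/(1+r))^48] / (r − 0.0114) = A$351,312.61.

A$351,312.61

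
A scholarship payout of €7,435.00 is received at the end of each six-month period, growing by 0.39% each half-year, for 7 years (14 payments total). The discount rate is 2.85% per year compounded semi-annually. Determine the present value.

€96,090.51

Periodic rate r = 0.0285/2 per half-year; n is counted in half-years.
Growing ordinary annuity: PV = PMT₁ × [1 − ((1+g)/(1+r))^n] / (r − g) = 7,435 × [1 − ((1+0.0039)/(1+r))^14] / (r − 0.0039) = €96,090.51.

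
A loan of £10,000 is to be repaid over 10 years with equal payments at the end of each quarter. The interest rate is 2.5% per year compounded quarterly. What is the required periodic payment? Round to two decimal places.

Level ordinary annuity; solve PV = PMT × [(1 − (1+r)^−n)/r] for PMT.
Periodic rate r = 0.025/4 per quarter; n is counted in quarters.
With n = 40: PMT = 10,000 / ([(1 − (1+r)^−n)/r]) = £283.33

£283.33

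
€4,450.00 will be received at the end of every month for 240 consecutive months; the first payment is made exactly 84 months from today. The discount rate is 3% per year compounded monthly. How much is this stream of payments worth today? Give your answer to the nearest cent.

Ordinary annuity of 240 payments, first payment at period 84.
Periodic rate r = 0.03/12 per month; n is counted in months.
The ordinary-annuity PV formula values the stream one period before the first payment (period 83); discount that back 83 periods:
PV₀ = 4,450 × [1 − (1+r)^−240] / r × (1+r)^−83 = €652,196.37

€652,196.37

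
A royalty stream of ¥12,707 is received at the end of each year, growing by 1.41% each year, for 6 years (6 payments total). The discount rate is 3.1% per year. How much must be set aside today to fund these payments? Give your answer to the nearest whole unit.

¥70,985

Periodic rate r = 0.031 per year.
Growing ordinary annuity: PV = PMT₁ × [1 − ((1+g)/(1+r))^n] / (r − g) = 12,707 × [1 − ((1+0.0141)/(1+r))^6] / (r − 0.0141) = ¥70,985.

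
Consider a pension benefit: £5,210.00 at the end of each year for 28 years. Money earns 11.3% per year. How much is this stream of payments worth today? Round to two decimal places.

£43,805.31

This is an ordinary annuity: 28 payments of £5,210.00 at the end of each year.
Periodic rate r = 0.113 per year.
PV = PMT × [(1 − (1+r)^−n)/r] = 5,210 × [1 − (1+r)^−28] / r = £43,805.31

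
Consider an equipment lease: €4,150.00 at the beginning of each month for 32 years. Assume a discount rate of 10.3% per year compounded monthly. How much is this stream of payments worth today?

€469,331.38

This is an annuity due: 384 payments of €4,150.00 at the beginning of each month.
Periodic rate r = 0.103/12 per month; n is counted in months.
PV = PMT × [(1 − (1+r)^−n)/r] × (1+r) = 4,150 × [1 − (1+r)^−384] / r × (1+r) = €469,331.38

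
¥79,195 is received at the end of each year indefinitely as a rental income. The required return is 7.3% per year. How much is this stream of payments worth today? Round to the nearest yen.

Periodic rate r = 0.073 per year.
Level perpetuity: PV = PMT / r = 79,195 / (0.073) = ¥1,084,863.

¥1,084,863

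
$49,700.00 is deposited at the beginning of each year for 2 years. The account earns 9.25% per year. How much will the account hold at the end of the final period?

$113,617.00

This is an annuity due: 2 deposits of $49,700.00 at the beginning of each year.
Periodic rate r = 0.0925 per year.
FV = PMT × [((1+r)^n − 1)/r] × (1+r) = 49,700 × [(1+r)^2 − 1] / r × (1+r) = $113,617.00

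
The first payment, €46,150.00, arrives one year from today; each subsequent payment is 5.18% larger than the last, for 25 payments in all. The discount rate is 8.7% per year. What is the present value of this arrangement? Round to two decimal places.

Periodic rate r = 0.087 per year.
Growing ordinary annuity: PV = PMT₁ × [1 − ((1+g)/(1+r))^n] / (r − g) = 46,150 × [1 − ((1+0.0518)/(1+r))^25] / (r − 0.0518) = €735,348.56.

€735,348.56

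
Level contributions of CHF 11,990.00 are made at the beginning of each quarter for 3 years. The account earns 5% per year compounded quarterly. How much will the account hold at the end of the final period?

CHF 156,123.18

This is an annuity due: 12 deposits of CHF 11,990.00 at the beginning of each quarter.
Periodic rate r = 0.05/4 per quarter; n is counted in quarters.
FV = PMT × [((1+r)^n − 1)/r] × (1+r) = 11,990 × [(1+r)^12 − 1] / r × (1+r) = CHF 156,123.18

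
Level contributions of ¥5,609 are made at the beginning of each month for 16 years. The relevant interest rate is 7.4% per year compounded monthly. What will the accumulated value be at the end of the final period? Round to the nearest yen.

This is an annuity due: 192 deposits of ¥5,609 at the beginning of each month.
Periodic rate r = 0.074/12 per month; n is counted in months.
FV = PMT × [((1+r)^n − 1)/r] × (1+r) = 5,609 × [(1+r)^192 − 1] / r × (1+r) = ¥2,064,236

¥2,064,236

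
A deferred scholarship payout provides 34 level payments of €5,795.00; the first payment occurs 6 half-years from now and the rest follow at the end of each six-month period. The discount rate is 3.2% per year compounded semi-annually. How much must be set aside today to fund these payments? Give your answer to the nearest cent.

Ordinary annuity of 34 payments, first payment at period 6.
Periodic rate r = 0.032/2 per half-year; n is counted in half-years.
The ordinary-annuity PV formula values the stream one period before the first payment (period 5); discount that back 5 periods:
PV₀ = 5,795 × [1 − (1+r)^−34] / r × (1+r)^−5 = €139,533.13

€139,533.13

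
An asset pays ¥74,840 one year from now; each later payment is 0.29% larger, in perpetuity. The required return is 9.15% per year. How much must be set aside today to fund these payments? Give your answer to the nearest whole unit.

Periodic rate r = 0.0915 per year.
Growing perpetuity (Gordon): PV = PMT₁ / (r − g) = 74,840 / (r − 0.0029) = ¥844,695.

¥844,695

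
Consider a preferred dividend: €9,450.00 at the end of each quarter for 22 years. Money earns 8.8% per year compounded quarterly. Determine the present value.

€366,256.15

This is an ordinary annuity: 88 payments of €9,450.00 at the end of each quarter.
Periodic rate r = 0.088/4 per quarter; n is counted in quarters.
PV = PMT × [(1 − (1+r)^−n)/r] = 9,450 × [1 − (1+r)^−88] / r = €366,256.15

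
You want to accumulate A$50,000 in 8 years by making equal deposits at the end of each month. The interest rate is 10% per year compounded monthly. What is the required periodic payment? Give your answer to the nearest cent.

A$342.04

Level ordinary annuity; solve FV = PMT × [((1+r)^n − 1)/r] for PMT.
Periodic rate r = 0.1/12 per month; n is counted in months.
With n = 96: PMT = 50,000 / ([((1+r)^n − 1)/r]) = A$342.04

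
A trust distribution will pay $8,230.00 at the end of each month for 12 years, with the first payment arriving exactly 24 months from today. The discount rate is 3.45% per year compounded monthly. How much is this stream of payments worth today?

$907,361.84

Ordinary annuity of 144 payments, first payment at period 24.
Periodic rate r = 0.0345/12 per month; n is counted in months.
The ordinary-annuity PV formula values the stream one period before the first payment (period 23); discount that back 23 periods:
PV₀ = 8,230 × [1 − (1+r)^−144] / r × (1+r)^−23 = $907,361.84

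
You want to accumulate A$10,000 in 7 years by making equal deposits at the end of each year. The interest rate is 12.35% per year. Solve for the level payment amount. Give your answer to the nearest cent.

A$980.55

Level ordinary annuity; solve FV = PMT × [((1+r)^n − 1)/r] for PMT.
Periodic rate r = 0.1235 per year.
With n = 7: PMT = 10,000 / ([((1+r)^n − 1)/r]) = A$980.55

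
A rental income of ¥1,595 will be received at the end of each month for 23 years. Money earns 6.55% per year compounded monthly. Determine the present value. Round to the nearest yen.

This is an ordinary annuity: 276 payments of ¥1,595 at the end of each month.
Periodic rate r = 0.0655/12 per month; n is counted in months.
PV = PMT × [(1 − (1+r)^−n)/r] = 1,595 × [1 − (1+r)^−276] / r = ¥227,169

¥227,169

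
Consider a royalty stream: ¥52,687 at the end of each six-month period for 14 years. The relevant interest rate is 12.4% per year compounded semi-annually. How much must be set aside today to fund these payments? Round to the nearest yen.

This is an ordinary annuity: 28 payments of ¥52,687 at the end of each six-month period.
Periodic rate r = 0.124/2 per half-year; n is counted in half-years.
PV = PMT × [(1 − (1+r)^−n)/r] = 52,687 × [1 − (1+r)^−28] / r = ¥692,093

¥692,093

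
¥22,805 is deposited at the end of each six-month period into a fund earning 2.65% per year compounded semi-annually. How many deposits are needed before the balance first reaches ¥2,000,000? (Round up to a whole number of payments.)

Periodic rate r = 0.0265/2 per half-year; n is counted in half-years.
Ordinary annuity FV: 2,000,000 = 22,805 × [((1+r)^n − 1)/r].
(1+r)^n = 1 + 2,000,000 × r / 22,805, so n = ln(1 + 2,000,000·r/22,805) / ln(1+r) = 58.58.
Round up to a whole number of payments: n = 59.

59 payments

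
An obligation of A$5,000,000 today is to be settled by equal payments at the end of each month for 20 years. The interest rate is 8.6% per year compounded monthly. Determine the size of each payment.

A$43,708.14

Level ordinary annuity; solve PV = PMT × [(1 − (1+r)^−n)/r] for PMT.
Periodic rate r = 0.086/12 per month; n is counted in months.
With n = 240: PMT = 5,000,000 / ([(1 − (1+r)^−n)/r]) = A$43,708.14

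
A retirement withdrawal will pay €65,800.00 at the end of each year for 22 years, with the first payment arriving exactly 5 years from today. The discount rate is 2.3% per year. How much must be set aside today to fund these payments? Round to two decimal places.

€1,028,220.48

Ordinary annuity of 22 payments, first payment at period 5.
Periodic rate r = 0.023 per year.
The ordinary-annuity PV formula values the stream one period before the first payment (period 4); discount that back 4 periods:
PV₀ = 65,800 × [1 − (1+r)^−22] / r × (1+r)^−4 = €1,028,220.48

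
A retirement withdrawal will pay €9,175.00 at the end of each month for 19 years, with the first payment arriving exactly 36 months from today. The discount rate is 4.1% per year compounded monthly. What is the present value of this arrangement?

Ordinary annuity of 228 payments, first payment at period 36.
Periodic rate r = 0.041/12 per month; n is counted in months.
The ordinary-annuity PV formula values the stream one period before the first payment (period 35); discount that back 35 periods:
PV₀ = 9,175 × [1 − (1+r)^−228] / r × (1+r)^−35 = €1,288,172.24

€1,288,172.24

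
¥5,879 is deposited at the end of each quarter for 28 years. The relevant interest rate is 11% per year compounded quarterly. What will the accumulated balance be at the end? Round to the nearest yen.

¥4,248,282

This is an ordinary annuity: 112 deposits of ¥5,879 at the end of each quarter.
Periodic rate r = 0.11/4 per quarter; n is counted in quarters.
FV = PMT × [((1+r)^n − 1)/r] = 5,879 × [(1+r)^112 − 1] / r = ¥4,248,282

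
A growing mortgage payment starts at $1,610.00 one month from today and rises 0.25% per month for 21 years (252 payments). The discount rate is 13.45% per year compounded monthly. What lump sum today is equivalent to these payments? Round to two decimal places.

$163,972.33

Periodic rate r = 0.1345/12 per month; n is counted in months.
Growing ordinary annuity: PV = PMT₁ × [1 − ((1+g)/(1+r))^n] / (r − g) = 1,610 × [1 − ((1+0.0025)/(1+r))^252] / (r − 0.0025) = $163,972.33.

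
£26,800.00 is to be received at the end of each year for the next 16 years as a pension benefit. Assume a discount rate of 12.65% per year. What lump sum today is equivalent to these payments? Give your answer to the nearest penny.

£180,355.20

This is an ordinary annuity: 16 payments of £26,800.00 at the end of each year.
Periodic rate r = 0.1265 per year.
PV = PMT × [(1 − (1+r)^−n)/r] = 26,800 × [1 − (1+r)^−16] / r = £180,355.20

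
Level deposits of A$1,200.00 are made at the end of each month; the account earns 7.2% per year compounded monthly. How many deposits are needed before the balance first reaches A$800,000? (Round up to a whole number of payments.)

Periodic rate r = 0.072/12 per month; n is counted in months.
Ordinary annuity FV: 800,000 = 1,200 × [((1+r)^n − 1)/r].
(1+r)^n = 1 + 800,000 × r / 1,200, so n = ln(1 + 800,000·r/1,200) / ln(1+r) = 269.04.
Round up to a whole number of payments: n = 270.

270 payments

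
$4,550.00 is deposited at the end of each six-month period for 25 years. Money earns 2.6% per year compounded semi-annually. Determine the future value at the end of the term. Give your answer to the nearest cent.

This is an ordinary annuity: 50 deposits of $4,550.00 at the end of each six-month period.
Periodic rate r = 0.026/2 per half-year; n is counted in half-years.
FV = PMT × [((1+r)^n − 1)/r] = 4,550 × [(1+r)^50 − 1] / r = $317,636.87

$317,636.87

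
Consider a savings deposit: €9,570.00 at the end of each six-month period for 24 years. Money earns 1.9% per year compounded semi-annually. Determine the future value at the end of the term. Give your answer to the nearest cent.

€578,590.19

This is an ordinary annuity: 48 deposits of €9,570.00 at the end of each six-month period.
Periodic rate r = 0.019/2 per half-year; n is counted in half-years.
FV = PMT × [((1+r)^n − 1)/r] = 9,570 × [(1+r)^48 − 1] / r = €578,590.19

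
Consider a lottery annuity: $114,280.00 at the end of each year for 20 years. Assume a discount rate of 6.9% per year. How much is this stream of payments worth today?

This is an ordinary annuity: 20 payments of $114,280.00 at the end of each year.
Periodic rate r = 0.069 per year.
PV = PMT × [(1 − (1+r)^−n)/r] = 114,280 × [1 − (1+r)^−20] / r = $1,220,151.01

$1,220,151.01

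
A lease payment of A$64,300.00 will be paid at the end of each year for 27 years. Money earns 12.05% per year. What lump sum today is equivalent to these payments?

This is an ordinary annuity: 27 payments of A$64,300.00 at the end of each year.
Periodic rate r = 0.1205 per year.
PV = PMT × [(1 − (1+r)^−n)/r] = 64,300 × [1 − (1+r)^−27] / r = A$508,886.82

A$508,886.82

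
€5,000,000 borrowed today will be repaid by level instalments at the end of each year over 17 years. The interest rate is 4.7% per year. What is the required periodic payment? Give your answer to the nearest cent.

€433,613.87

Level ordinary annuity; solve PV = PMT × [(1 − (1+r)^−n)/r] for PMT.
Periodic rate r = 0.047 per year.
With n = 17: PMT = 5,000,000 / ([(1 − (1+r)^−n)/r]) = €433,613.87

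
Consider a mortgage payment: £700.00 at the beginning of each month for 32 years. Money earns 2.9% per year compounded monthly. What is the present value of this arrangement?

This is an annuity due: 384 payments of £700.00 at the beginning of each month.
Periodic rate r = 0.029/12 per month; n is counted in months.
PV = PMT × [(1 − (1+r)^−n)/r] × (1+r) = 700 × [1 − (1+r)^−384] / r × (1+r) = £175,436.53

£175,436.53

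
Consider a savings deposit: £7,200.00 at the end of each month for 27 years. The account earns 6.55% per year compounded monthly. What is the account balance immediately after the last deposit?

This is an ordinary annuity: 324 deposits of £7,200.00 at the end of each month.
Periodic rate r = 0.0655/12 per month; n is counted in months.
FV = PMT × [((1+r)^n − 1)/r] = 7,200 × [(1+r)^324 − 1] / r = £6,376,360.25

£6,376,360.25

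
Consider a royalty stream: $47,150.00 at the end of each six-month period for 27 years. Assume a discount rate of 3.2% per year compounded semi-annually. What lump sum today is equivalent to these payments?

This is an ordinary annuity: 54 payments of $47,150.00 at the end of each six-month period.
Periodic rate r = 0.032/2 per half-year; n is counted in half-years.
PV = PMT × [(1 − (1+r)^−n)/r] = 47,150 × [1 − (1+r)^−54] / r = $1,696,323.78

$1,696,323.78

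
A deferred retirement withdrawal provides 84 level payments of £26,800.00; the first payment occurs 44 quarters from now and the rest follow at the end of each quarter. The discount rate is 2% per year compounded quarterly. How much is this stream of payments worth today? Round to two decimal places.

Ordinary annuity of 84 payments, first payment at period 44.
Periodic rate r = 0.02/4 per quarter; n is counted in quarters.
The ordinary-annuity PV formula values the stream one period before the first payment (period 43); discount that back 43 periods:
PV₀ = 26,800 × [1 − (1+r)^−84] / r × (1+r)^−43 = £1,480,426.65

£1,480,426.65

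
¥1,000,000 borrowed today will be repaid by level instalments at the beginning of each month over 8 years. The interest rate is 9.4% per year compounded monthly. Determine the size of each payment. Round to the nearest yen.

¥14,743

Level annuity due; solve PV = PMT × [(1 − (1+r)^−n)/r] × (1+r) for PMT.
Periodic rate r = 0.094/12 per month; n is counted in months.
With n = 96: PMT = 1,000,000 / ([(1 − (1+r)^−n)/r] × (1+r)) = ¥14,743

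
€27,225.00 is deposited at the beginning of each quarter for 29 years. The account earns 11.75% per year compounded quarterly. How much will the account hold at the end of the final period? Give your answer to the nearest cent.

This is an annuity due: 116 deposits of €27,225.00 at the beginning of each quarter.
Periodic rate r = 0.1175/4 per quarter; n is counted in quarters.
FV = PMT × [((1+r)^n − 1)/r] × (1+r) = 27,225 × [(1+r)^116 − 1] / r × (1+r) = €26,468,220.24

€26,468,220.24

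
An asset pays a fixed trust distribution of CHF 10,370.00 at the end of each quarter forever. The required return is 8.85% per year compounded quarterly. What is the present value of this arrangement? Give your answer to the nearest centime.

Periodic rate r = 0.0885/4 per quarter.
Level perpetuity: PV = PMT / r = 10,370 / (0.0885/4) = CHF 468,700.56.

CHF 468,700.56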